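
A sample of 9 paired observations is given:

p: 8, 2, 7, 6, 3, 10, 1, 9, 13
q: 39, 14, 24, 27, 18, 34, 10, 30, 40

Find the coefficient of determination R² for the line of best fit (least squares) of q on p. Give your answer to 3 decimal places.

0.871

n = 9, Σx = 59, Σy = 236, Σxy = 1864, Σx² = 513, Σy² = 7102
Sxx = Σx² − (Σx)²/n = 513 − 386.777778 = 126.222222
Sxy = Σxy − (Σx)(Σy)/n = 1864 − 1547.111111 = 316.888889
Syy = Σy² − (Σy)²/n = 7102 − 6188.444444 = 913.555556
R² = Sxy²/(Sxx·Syy) = (316.888889)²/(126.222222·913.555556) = 0.870850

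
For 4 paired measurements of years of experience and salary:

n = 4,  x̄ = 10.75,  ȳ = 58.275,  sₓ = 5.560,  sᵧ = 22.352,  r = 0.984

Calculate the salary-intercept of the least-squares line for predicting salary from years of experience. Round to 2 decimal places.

15.75

b = r · sᵧ/sₓ = 0.984 · 22.352/5.56 = 3.955822
a = ȳ − b·x̄ = 58.275 − 3.955822·10.75 = 15.749918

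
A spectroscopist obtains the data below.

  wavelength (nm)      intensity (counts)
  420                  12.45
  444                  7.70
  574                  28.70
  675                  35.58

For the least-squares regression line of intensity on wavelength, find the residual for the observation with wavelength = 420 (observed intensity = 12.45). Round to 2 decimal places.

n = 4, Σx = 2113, Σy = 84.43, Σxy = 49138.1, Σx² = 1158637
Sxx = Σx² − (Σx)²/n = 1158637 − 1116192.25 = 42444.75
Sxy = Σxy − (Σx)(Σy)/n = 49138.1 − 44600.1475 = 4537.9525
b = Sxy/Sxx = 4537.9525/42444.75 = 0.106914
a = ȳ − b·x̄ = 21.1075 − 0.106914·528.25 = -35.370001
ŷ(420) = -35.370001 + 0.106914·420 = 9.534023
residual = y − ŷ = 12.45 − 9.534023 = 2.915977

2.92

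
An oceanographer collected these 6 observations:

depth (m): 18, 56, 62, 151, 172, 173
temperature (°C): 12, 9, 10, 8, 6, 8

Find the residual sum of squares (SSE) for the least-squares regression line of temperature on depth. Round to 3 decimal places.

4.226

n = 6, Σx = 632, Σy = 53, Σxy = 4964, Σx² = 89618, Σy² = 489
Sxx = Σx² − (Σx)²/n = 89618 − 66570.666667 = 23047.333333
Sxy = Σxy − (Σx)(Σy)/n = 4964 − 5582.666667 = -618.666667
Syy = Σy² − (Σy)²/n = 489 − 468.166667 = 20.833333
b = Sxy/Sxx = -618.666667/23047.333333 = -0.026843
SSE = Syy − b·Sxy = 20.833333 − (-0.026843)·(-618.666667) = 4.226273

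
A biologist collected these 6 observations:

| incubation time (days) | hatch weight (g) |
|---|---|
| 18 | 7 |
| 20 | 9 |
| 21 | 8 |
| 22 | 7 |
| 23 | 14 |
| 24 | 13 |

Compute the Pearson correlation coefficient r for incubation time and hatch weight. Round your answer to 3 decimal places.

0.742

n = 6, Σx = 128, Σy = 58, Σxy = 1262, Σx² = 2754, Σy² = 608
Sxx = Σx² − (Σx)²/n = 2754 − 2730.666667 = 23.333333
Sxy = Σxy − (Σx)(Σy)/n = 1262 − 1237.333333 = 24.666667
Syy = Σy² − (Σy)²/n = 608 − 560.666667 = 47.333333
r = Sxy/√(Sxx·Syy) = 24.666667/√(1104.444444) = 24.666667/33.233183 = 0.742230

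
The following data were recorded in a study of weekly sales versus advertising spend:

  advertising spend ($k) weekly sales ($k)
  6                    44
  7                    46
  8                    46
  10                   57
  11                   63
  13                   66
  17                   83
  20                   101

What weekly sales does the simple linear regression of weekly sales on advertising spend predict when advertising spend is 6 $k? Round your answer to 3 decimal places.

n = 8, Σx = 92, Σy = 506, Σxy = 6506, Σx² = 1228
Sxx = Σx² − (Σx)²/n = 1228 − 1058 = 170
Sxy = Σxy − (Σx)(Σy)/n = 6506 − 5819 = 687
b = Sxy/Sxx = 687/170 = 4.041176
a = ȳ − b·x̄ = 63.25 − 4.041176·11.5 = 16.776471
ŷ(6) = a + b·6 = 16.776471 + 4.041176·6 = 41.023529

41.024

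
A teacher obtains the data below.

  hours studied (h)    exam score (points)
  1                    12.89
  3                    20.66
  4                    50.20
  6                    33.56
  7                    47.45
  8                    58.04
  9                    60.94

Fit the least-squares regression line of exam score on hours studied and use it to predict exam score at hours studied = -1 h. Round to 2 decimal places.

n = 7, Σx = 38, Σy = 283.74, Σxy = 1821.96, Σx² = 256
Sxx = Σx² − (Σx)²/n = 256 − 206.285714 = 49.714286
Sxy = Σxy − (Σx)(Σy)/n = 1821.96 − 1540.302857 = 281.657143
b = Sxy/Sxx = 281.657143/49.714286 = 5.665517
a = ȳ − b·x̄ = 40.534286 − 5.665517·5.428571 = 9.778621
ŷ(-1) = a + b·-1 = 9.778621 + 5.665517·(-1) = 4.113103

4.11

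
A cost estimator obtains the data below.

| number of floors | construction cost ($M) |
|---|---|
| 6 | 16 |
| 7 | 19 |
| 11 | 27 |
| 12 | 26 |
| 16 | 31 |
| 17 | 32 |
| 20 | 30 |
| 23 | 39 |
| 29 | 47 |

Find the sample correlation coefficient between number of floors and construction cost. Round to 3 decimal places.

n = 9, Σx = 141, Σy = 267, Σxy = 4738, Σx² = 2665, Σy² = 8637
Sxx = Σx² − (Σx)²/n = 2665 − 2209 = 456
Sxy = Σxy − (Σx)(Σy)/n = 4738 − 4183 = 555
Syy = Σy² − (Σy)²/n = 8637 − 7921 = 716
r = Sxy/√(Sxx·Syy) = 555/√(326496) = 555/571.398285 = 0.971301

0.971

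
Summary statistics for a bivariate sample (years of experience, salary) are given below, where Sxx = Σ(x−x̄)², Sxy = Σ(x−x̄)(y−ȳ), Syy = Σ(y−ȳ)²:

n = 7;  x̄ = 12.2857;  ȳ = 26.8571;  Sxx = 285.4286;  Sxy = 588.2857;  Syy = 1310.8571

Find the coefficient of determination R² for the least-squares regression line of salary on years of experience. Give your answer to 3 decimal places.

R² = Sxy²/(Sxx·Syy) = (588.2857)²/(285.4286·1310.8571) = 0.924962

0.925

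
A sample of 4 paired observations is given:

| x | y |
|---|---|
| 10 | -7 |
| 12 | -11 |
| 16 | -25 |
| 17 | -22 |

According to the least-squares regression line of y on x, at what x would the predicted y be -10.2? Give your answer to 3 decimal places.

11.341

n = 4, Σx = 55, Σy = -65, Σxy = -976, Σx² = 789
Sxx = Σx² − (Σx)²/n = 789 − 756.25 = 32.75
Sxy = Σxy − (Σx)(Σy)/n = -976 − (-893.75) = -82.25
b = Sxy/Sxx = -82.25/32.75 = -2.511450
a = ȳ − b·x̄ = -16.25 − (-2.511450)·13.75 = 18.282443
Set a + b·x = -10.2: x = (-10.2 − 18.282443) / (-2.511450) = 11.341033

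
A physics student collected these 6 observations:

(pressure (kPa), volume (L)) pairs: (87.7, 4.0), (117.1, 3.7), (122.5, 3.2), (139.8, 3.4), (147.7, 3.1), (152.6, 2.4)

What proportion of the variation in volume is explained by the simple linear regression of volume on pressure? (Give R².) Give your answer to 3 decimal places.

0.734

n = 6, Σx = 767.4, Σy = 19.8, Σxy = 2475.5, Σx² = 101056.04, Σy² = 66.86
Sxx = Σx² − (Σx)²/n = 101056.04 − 98150.46 = 2905.58
Sxy = Σxy − (Σx)(Σy)/n = 2475.5 − 2532.42 = -56.92
Syy = Σy² − (Σy)²/n = 66.86 − 65.34 = 1.52
R² = Sxy²/(Sxx·Syy) = (-56.92)²/(2905.58·1.52) = 0.733590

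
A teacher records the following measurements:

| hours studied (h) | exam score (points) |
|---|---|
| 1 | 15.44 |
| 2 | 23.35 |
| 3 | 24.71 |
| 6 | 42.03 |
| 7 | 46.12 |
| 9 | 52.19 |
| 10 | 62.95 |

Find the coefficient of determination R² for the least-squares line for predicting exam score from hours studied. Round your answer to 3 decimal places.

n = 7, Σx = 38, Σy = 266.79, Σxy = 1810.5, Σx² = 280, Σy² = 11974.2741
Sxx = Σx² − (Σx)²/n = 280 − 206.285714 = 73.714286
Sxy = Σxy − (Σx)(Σy)/n = 1810.5 − 1448.288571 = 362.211429
Syy = Σy² − (Σy)²/n = 11974.2741 − 10168.129157 = 1806.144943
R² = Sxy²/(Sxx·Syy) = (362.211429)²/(73.714286·1806.144943) = 0.985417

0.985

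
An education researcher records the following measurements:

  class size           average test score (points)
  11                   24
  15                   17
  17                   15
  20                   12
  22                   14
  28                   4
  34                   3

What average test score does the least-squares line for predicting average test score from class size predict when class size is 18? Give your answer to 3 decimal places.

15.400

n = 7, Σx = 147, Σy = 89, Σxy = 1536, Σx² = 3459
Sxx = Σx² − (Σx)²/n = 3459 − 3087 = 372
Sxy = Σxy − (Σx)(Σy)/n = 1536 − 1869 = -333
b = Sxy/Sxx = -333/372 = -0.895161
a = ȳ − b·x̄ = 12.714286 − (-0.895161)·21 = 31.512673
ŷ(18) = a + b·18 = 31.512673 + (-0.895161)·18 = 15.399770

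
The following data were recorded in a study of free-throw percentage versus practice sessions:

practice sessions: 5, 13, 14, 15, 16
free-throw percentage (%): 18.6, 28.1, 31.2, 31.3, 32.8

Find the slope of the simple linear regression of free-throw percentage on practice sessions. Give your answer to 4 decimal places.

n = 5, Σx = 63, Σy = 142, Σxy = 1889.4, Σx² = 871
Sxx = Σx² − (Σx)²/n = 871 − 793.8 = 77.2
Sxy = Σxy − (Σx)(Σy)/n = 1889.4 − 1789.2 = 100.2
b = Sxy/Sxx = 100.2/77.2 = 1.297927

1.2979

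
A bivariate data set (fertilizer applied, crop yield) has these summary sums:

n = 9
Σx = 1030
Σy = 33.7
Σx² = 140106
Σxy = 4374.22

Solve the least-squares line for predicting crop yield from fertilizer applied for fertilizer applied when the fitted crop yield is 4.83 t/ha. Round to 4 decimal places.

Sxx = Σx² − (Σx)²/n = 140106 − 117877.777778 = 22228.222222
Sxy = Σxy − (Σx)(Σy)/n = 4374.22 − 3856.777778 = 517.442222
b = Sxy/Sxx = 517.442222/22228.222222 = 0.023279
a = ȳ − b·x̄ = 3.744444 − 0.023279·114.444444 = 1.080336
Set a + b·x = 4.83: x = (4.83 − 1.080336) / 0.023279 = 161.077613

161.0776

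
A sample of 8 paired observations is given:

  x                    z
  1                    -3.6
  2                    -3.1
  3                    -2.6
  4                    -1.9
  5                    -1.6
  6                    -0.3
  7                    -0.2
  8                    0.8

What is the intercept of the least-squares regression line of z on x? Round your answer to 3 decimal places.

n = 8, Σx = 36, Σy = -12.5, Σxy = -30, Σx² = 204
Sxx = Σx² − (Σx)²/n = 204 − 162 = 42
Sxy = Σxy − (Σx)(Σy)/n = -30 − (-56.25) = 26.25
b = Sxy/Sxx = 26.25/42 = 0.625
a = ȳ − b·x̄ = -1.5625 − 0.625·4.5 = -4.375

-4.375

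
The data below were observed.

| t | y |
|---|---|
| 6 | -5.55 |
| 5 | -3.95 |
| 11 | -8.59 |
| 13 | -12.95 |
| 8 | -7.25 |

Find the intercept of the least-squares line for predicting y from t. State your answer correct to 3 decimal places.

0.827

n = 5, Σx = 43, Σy = -38.29, Σxy = -373.89, Σx² = 415
Sxx = Σx² − (Σx)²/n = 415 − 369.8 = 45.2
Sxy = Σxy − (Σx)(Σy)/n = -373.89 − (-329.294) = -44.596
b = Sxy/Sxx = -44.596/45.2 = -0.986637
a = ȳ − b·x̄ = -7.658 − (-0.986637)·8.6 = 0.827080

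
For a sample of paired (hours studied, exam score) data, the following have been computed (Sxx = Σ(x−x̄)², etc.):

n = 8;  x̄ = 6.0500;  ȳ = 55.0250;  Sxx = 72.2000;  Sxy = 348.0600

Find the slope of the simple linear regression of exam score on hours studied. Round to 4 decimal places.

b = Sxy/Sxx = 348.06/72.2 = 4.820776

4.8208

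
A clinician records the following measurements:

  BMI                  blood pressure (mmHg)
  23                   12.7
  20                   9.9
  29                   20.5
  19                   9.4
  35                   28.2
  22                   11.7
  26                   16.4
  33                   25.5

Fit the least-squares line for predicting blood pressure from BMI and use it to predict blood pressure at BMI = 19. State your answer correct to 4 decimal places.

8.4867

n = 8, Σx = 207, Σy = 134.3, Σxy = 3775.5, Σx² = 5605
Sxx = Σx² − (Σx)²/n = 5605 − 5356.125 = 248.875
Sxy = Σxy − (Σx)(Σy)/n = 3775.5 − 3475.0125 = 300.4875
b = Sxy/Sxx = 300.4875/248.875 = 1.207383
a = ȳ − b·x̄ = 16.7875 − 1.207383·25.875 = -14.453541
ŷ(19) = a + b·19 = -14.453541 + 1.207383·19 = 8.486740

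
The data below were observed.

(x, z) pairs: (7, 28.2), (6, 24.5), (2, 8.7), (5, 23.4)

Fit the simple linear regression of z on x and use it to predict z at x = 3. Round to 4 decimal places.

13.3714

n = 4, Σx = 20, Σy = 84.8, Σxy = 478.8, Σx² = 114
Sxx = Σx² − (Σx)²/n = 114 − 100 = 14
Sxy = Σxy − (Σx)(Σy)/n = 478.8 − 424 = 54.8
b = Sxy/Sxx = 54.8/14 = 3.914286
a = ȳ − b·x̄ = 21.2 − 3.914286·5 = 1.628571
ŷ(3) = a + b·3 = 1.628571 + 3.914286·3 = 13.371429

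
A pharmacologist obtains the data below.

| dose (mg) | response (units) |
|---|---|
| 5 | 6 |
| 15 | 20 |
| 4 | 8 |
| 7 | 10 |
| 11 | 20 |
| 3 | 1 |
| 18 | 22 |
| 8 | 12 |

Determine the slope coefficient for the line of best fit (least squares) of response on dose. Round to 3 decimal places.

n = 8, Σx = 71, Σy = 99, Σxy = 1147, Σx² = 833
Sxx = Σx² − (Σx)²/n = 833 − 630.125 = 202.875
Sxy = Σxy − (Σx)(Σy)/n = 1147 − 878.625 = 268.375
b = Sxy/Sxx = 268.375/202.875 = 1.322859

1.323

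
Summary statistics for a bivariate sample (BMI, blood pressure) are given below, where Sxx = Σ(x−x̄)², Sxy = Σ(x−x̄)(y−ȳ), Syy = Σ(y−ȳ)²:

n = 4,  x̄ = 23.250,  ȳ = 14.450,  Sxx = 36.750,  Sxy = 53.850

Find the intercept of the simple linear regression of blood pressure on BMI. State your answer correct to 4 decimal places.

b = Sxy/Sxx = 53.85/36.75 = 1.465306
a = ȳ − b·x̄ = 14.45 − 1.465306·23.25 = -19.618367

-19.6184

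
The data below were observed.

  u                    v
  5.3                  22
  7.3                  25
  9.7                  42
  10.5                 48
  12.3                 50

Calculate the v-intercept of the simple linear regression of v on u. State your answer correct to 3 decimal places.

-4.033

n = 5, Σx = 45.1, Σy = 187, Σxy = 1825.5, Σx² = 437.01
Sxx = Σx² − (Σx)²/n = 437.01 − 406.802 = 30.208
Sxy = Σxy − (Σx)(Σy)/n = 1825.5 − 1686.74 = 138.76
b = Sxy/Sxx = 138.76/30.208 = 4.593485
a = ȳ − b·x̄ = 37.4 − 4.593485·9.02 = -4.033236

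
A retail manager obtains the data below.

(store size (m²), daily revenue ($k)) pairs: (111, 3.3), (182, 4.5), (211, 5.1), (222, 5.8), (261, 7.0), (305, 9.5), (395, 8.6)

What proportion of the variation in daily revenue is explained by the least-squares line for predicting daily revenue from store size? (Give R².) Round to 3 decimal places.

n = 7, Σx = 1687, Σy = 43.8, Σxy = 11670.5, Σx² = 456421, Σy² = 304
Sxx = Σx² − (Σx)²/n = 456421 − 406567 = 49854
Sxy = Σxy − (Σx)(Σy)/n = 11670.5 − 10555.8 = 1114.7
Syy = Σy² − (Σy)²/n = 304 − 274.062857 = 29.937143
R² = Sxy²/(Sxx·Syy) = (1114.7)²/(49854·29.937143) = 0.832541

0.833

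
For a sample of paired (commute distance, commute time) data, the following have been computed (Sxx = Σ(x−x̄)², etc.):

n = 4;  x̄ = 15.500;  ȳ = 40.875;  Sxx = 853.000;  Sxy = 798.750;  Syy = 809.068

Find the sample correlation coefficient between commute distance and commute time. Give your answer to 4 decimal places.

0.9615

r = Sxy/√(Sxx·Syy) = 798.75/√(690135.004) = 798.75/830.743645 = 0.961488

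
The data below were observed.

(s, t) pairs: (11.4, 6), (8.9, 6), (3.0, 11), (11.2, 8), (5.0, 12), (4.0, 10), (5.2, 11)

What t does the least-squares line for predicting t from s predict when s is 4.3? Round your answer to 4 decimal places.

10.7355

n = 7, Σx = 48.7, Σy = 64, Σxy = 401.6, Σx² = 411.65
Sxx = Σx² − (Σx)²/n = 411.65 − 338.812857 = 72.837143
Sxy = Σxy − (Σx)(Σy)/n = 401.6 − 445.257143 = -43.657143
b = Sxy/Sxx = -43.657143/72.837143 = -0.599380
a = ȳ − b·x̄ = 9.142857 − (-0.599380)·6.957143 = 13.312831
ŷ(4.3) = a + b·4.3 = 13.312831 + (-0.599380)·4.3 = 10.735496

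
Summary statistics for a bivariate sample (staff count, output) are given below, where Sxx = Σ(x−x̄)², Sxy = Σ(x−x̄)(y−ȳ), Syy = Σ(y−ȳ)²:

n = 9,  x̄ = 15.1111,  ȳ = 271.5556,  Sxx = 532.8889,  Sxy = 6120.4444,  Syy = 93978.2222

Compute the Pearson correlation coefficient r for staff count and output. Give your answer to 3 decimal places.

r = Sxy/√(Sxx·Syy) = 6120.4444/√(50079951.452114) = 6120.4444/7076.718975 = 0.864870

0.865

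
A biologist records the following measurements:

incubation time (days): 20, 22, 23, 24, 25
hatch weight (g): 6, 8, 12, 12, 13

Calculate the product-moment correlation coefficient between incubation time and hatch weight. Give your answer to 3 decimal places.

0.951

n = 5, Σx = 114, Σy = 51, Σxy = 1185, Σx² = 2614, Σy² = 557
Sxx = Σx² − (Σx)²/n = 2614 − 2599.2 = 14.8
Sxy = Σxy − (Σx)(Σy)/n = 1185 − 1162.8 = 22.2
Syy = Σy² − (Σy)²/n = 557 − 520.2 = 36.8
r = Sxy/√(Sxx·Syy) = 22.2/√(544.64) = 22.2/23.337523 = 0.951258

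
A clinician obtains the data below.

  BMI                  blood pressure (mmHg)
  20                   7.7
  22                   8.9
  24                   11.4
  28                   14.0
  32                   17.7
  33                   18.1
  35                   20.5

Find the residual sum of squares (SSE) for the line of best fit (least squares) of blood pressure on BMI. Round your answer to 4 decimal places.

n = 7, Σx = 194, Σy = 98.3, Σxy = 2896.6, Σx² = 5582, Σy² = 1525.61
Sxx = Σx² − (Σx)²/n = 5582 − 5376.571429 = 205.428571
Sxy = Σxy − (Σx)(Σy)/n = 2896.6 − 2724.314286 = 172.285714
Syy = Σy² − (Σy)²/n = 1525.61 − 1380.412857 = 145.197143
b = Sxy/Sxx = 172.285714/205.428571 = 0.838665
SSE = Syy − b·Sxy = 145.197143 − 0.838665·172.285714 = 0.707177

0.7072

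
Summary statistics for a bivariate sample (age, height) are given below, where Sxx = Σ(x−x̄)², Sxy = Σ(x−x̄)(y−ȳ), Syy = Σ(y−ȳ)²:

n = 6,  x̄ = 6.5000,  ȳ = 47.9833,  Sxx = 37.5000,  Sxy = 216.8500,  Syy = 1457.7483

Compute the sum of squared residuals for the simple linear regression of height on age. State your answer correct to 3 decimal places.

b = Sxy/Sxx = 216.85/37.5 = 5.782667
SSE = Syy − b·Sxy = 1457.7483 − 5.782667·216.85 = 203.777033

203.777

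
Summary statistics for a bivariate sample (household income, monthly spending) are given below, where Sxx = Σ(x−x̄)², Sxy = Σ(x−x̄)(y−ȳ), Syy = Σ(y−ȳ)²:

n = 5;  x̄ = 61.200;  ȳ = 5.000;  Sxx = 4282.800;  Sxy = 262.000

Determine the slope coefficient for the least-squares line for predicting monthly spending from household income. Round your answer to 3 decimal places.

b = Sxy/Sxx = 262/4282.8 = 0.061175

0.061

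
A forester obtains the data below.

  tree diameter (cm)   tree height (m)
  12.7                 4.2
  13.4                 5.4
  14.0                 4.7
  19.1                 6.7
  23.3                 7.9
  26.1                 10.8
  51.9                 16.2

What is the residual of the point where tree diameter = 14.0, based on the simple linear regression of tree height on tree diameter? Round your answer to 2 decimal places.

n = 7, Σx = 160.5, Σy = 55.9, Σxy = 1626.2, Σx² = 4819.37
Sxx = Σx² − (Σx)²/n = 4819.37 − 3680.035714 = 1139.334286
Sxy = Σxy − (Σx)(Σy)/n = 1626.2 − 1281.707143 = 344.492857
b = Sxy/Sxx = 344.492857/1139.334286 = 0.302363
a = ȳ − b·x̄ = 7.985714 − 0.302363·22.928571 = 1.052956
ŷ(14.0) = 1.052956 + 0.302363·14 = 5.286042
residual = y − ŷ = 4.7 − 5.286042 = -0.586042

-0.59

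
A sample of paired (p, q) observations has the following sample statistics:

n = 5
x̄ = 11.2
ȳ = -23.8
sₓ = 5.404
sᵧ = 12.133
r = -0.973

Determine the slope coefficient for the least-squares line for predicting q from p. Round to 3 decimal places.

b = r · sᵧ/sₓ = -0.973 · 12.133/5.404 = -2.184569

-2.185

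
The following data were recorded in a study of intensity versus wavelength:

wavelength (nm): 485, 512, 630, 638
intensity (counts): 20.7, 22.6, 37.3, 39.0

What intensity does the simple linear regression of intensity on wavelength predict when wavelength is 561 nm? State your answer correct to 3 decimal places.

29.265

n = 4, Σx = 2265, Σy = 119.6, Σxy = 69991.7, Σx² = 1301313
Sxx = Σx² − (Σx)²/n = 1301313 − 1282556.25 = 18756.75
Sxy = Σxy − (Σx)(Σy)/n = 69991.7 − 67723.5 = 2268.2
b = Sxy/Sxx = 2268.2/18756.75 = 0.120927
a = ȳ − b·x̄ = 29.9 − 0.120927·566.25 = -38.574989
ŷ(561) = a + b·561 = -38.574989 + 0.120927·561 = 29.265133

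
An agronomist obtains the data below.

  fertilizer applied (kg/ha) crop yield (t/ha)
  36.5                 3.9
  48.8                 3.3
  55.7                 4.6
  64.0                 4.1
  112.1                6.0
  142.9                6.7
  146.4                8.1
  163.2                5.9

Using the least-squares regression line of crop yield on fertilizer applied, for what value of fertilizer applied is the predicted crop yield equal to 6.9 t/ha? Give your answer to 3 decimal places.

n = 8, Σx = 769.6, Σy = 42.6, Σxy = 4600.76, Σx² = 91966.2
Sxx = Σx² − (Σx)²/n = 91966.2 − 74035.52 = 17930.68
Sxy = Σxy − (Σx)(Σy)/n = 4600.76 − 4098.12 = 502.64
b = Sxy/Sxx = 502.64/17930.68 = 0.028032
a = ȳ − b·x̄ = 5.325 − 0.028032·96.2 = 2.628283
Set a + b·x = 6.9: x = (6.9 − 2.628283) / 0.028032 = 152.384985

152.385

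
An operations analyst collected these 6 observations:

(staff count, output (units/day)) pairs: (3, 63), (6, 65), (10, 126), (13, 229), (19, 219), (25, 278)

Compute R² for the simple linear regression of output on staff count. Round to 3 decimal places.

n = 6, Σx = 76, Σy = 980, Σxy = 15927, Σx² = 1300, Σy² = 201756
Sxx = Σx² − (Σx)²/n = 1300 − 962.666667 = 337.333333
Sxy = Σxy − (Σx)(Σy)/n = 15927 − 12413.333333 = 3513.666667
Syy = Σy² − (Σy)²/n = 201756 − 160066.666667 = 41689.333333
R² = Sxy²/(Sxx·Syy) = (3513.666667)²/(337.333333·41689.333333) = 0.877884

0.878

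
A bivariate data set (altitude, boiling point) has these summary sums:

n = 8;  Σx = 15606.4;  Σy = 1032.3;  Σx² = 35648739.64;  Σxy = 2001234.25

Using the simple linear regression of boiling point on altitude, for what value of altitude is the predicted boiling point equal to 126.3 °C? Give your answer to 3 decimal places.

3083.486

Sxx = Σx² − (Σx)²/n = 35648739.64 − 30444965.12 = 5203774.52
Sxy = Σxy − (Σx)(Σy)/n = 2001234.25 − 2013810.84 = -12576.59
b = Sxy/Sxx = -12576.59/5203774.52 = -0.002417
a = ȳ − b·x̄ = 129.0375 − (-0.002417)·1950.8 = 133.752234
Set a + b·x = 126.3: x = (126.3 − 133.752234) / (-0.002417) = 3083.486424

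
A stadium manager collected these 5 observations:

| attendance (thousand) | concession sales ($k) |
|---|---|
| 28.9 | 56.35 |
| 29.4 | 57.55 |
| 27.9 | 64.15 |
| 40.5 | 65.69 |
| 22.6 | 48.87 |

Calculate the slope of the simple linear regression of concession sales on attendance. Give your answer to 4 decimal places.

n = 5, Σx = 149.3, Σy = 292.61, Σxy = 8875.177, Σx² = 4628.99
Sxx = Σx² − (Σx)²/n = 4628.99 − 4458.098 = 170.892
Sxy = Σxy − (Σx)(Σy)/n = 8875.177 − 8737.3346 = 137.8424
b = Sxy/Sxx = 137.8424/170.892 = 0.806605

0.8066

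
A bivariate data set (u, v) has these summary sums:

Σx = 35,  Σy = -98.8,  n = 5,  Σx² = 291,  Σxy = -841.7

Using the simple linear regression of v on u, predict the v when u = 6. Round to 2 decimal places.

Sxx = Σx² − (Σx)²/n = 291 − 245 = 46
Sxy = Σxy − (Σx)(Σy)/n = -841.7 − (-691.6) = -150.1
b = Sxy/Sxx = -150.1/46 = -3.263043
a = ȳ − b·x̄ = -19.76 − (-3.263043)·7 = 3.081304
ŷ(6) = a + b·6 = 3.081304 + (-3.263043)·6 = -16.496957

-16.50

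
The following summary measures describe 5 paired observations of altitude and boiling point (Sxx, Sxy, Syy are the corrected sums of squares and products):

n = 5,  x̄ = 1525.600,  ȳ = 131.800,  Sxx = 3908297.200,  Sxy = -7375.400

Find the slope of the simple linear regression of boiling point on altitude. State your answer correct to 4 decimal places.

b = Sxy/Sxx = -7375.4/3908297.2 = -0.001887

-0.0019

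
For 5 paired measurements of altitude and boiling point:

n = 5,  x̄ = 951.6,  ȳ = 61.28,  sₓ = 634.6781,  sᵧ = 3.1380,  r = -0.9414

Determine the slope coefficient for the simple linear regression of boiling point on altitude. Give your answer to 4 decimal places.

b = r · sᵧ/sₓ = -0.9414 · 3.138/634.6781 = -0.004655

-0.0047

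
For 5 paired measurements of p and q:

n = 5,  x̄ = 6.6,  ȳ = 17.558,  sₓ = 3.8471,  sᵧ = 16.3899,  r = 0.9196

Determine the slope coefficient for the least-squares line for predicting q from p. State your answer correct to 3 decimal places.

3.918

b = r · sᵧ/sₓ = 0.9196 · 16.3899/3.8471 = 3.917796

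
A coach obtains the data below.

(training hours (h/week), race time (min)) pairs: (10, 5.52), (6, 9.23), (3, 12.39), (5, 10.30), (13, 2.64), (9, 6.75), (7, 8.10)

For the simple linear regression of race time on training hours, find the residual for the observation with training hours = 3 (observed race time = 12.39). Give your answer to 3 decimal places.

0.163

n = 7, Σx = 53, Σy = 54.93, Σxy = 351.02, Σx² = 469
Sxx = Σx² − (Σx)²/n = 469 − 401.285714 = 67.714286
Sxy = Σxy − (Σx)(Σy)/n = 351.02 − 415.898571 = -64.878571
b = Sxy/Sxx = -64.878571/67.714286 = -0.958122
a = ȳ − b·x̄ = 7.847143 − (-0.958122)·7.571429 = 15.101498
ŷ(3) = 15.101498 + (-0.958122)·3 = 12.227131
residual = y − ŷ = 12.39 − 12.227131 = 0.162869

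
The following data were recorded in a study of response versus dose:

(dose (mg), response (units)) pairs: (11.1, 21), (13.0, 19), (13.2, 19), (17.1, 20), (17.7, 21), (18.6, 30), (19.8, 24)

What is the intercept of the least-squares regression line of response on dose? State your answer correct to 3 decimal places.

10.777

n = 7, Σx = 110.5, Σy = 154, Σxy = 2477.8, Σx² = 1810.15
Sxx = Σx² − (Σx)²/n = 1810.15 − 1744.321429 = 65.828571
Sxy = Σxy − (Σx)(Σy)/n = 2477.8 − 2431 = 46.8
b = Sxy/Sxx = 46.8/65.828571 = 0.710938
a = ȳ − b·x̄ = 22 − 0.710938·15.785714 = 10.777344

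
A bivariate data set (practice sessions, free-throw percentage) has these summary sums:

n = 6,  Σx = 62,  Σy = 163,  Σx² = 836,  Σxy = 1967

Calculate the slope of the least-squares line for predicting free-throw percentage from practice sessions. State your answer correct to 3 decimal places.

Sxx = Σx² − (Σx)²/n = 836 − 640.666667 = 195.333333
Sxy = Σxy − (Σx)(Σy)/n = 1967 − 1684.333333 = 282.666667
b = Sxy/Sxx = 282.666667/195.333333 = 1.447099

1.447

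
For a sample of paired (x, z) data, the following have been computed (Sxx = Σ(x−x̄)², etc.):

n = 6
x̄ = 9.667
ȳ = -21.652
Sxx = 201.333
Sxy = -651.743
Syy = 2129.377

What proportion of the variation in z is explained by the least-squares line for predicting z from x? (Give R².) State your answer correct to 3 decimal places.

0.991

R² = Sxy²/(Sxx·Syy) = (-651.743)²/(201.333·2129.377) = 0.990798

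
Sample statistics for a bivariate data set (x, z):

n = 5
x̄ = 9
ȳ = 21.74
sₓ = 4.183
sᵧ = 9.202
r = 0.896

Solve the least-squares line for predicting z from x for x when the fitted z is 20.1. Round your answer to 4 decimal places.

8.1680

b = r · sᵧ/sₓ = 0.896 · 9.202/4.183 = 1.971071
a = ȳ − b·x̄ = 21.74 − 1.971071·9 = 4.000357
Set a + b·x = 20.1: x = (20.1 − 4.000357) / 1.971071 = 8.167965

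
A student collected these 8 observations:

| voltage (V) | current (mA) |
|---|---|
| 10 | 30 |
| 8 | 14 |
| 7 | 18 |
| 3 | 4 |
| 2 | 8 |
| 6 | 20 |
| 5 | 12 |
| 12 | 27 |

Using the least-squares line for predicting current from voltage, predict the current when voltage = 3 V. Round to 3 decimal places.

8.053

n = 8, Σx = 53, Σy = 133, Σxy = 1070, Σx² = 431
Sxx = Σx² − (Σx)²/n = 431 − 351.125 = 79.875
Sxy = Σxy − (Σx)(Σy)/n = 1070 − 881.125 = 188.875
b = Sxy/Sxx = 188.875/79.875 = 2.364632
a = ȳ − b·x̄ = 16.625 − 2.364632·6.625 = 0.959311
ŷ(3) = a + b·3 = 0.959311 + 2.364632·3 = 8.053208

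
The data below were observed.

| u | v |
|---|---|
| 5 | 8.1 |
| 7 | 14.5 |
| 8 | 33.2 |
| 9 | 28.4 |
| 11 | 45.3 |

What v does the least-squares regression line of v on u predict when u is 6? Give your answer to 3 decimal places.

n = 5, Σx = 40, Σy = 129.5, Σxy = 1161.5, Σx² = 340
Sxx = Σx² − (Σx)²/n = 340 − 320 = 20
Sxy = Σxy − (Σx)(Σy)/n = 1161.5 − 1036 = 125.5
b = Sxy/Sxx = 125.5/20 = 6.275
a = ȳ − b·x̄ = 25.9 − 6.275·8 = -24.3
ŷ(6) = a + b·6 = -24.3 + 6.275·6 = 13.35

13.350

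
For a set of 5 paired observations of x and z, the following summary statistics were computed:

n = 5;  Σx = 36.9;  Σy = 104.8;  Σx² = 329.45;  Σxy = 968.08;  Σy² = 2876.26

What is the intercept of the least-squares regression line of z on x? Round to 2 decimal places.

Sxx = Σx² − (Σx)²/n = 329.45 − 272.322 = 57.128
Sxy = Σxy − (Σx)(Σy)/n = 968.08 − 773.424 = 194.656
b = Sxy/Sxx = 194.656/57.128 = 3.407366
a = ȳ − b·x̄ = 20.96 − 3.407366·7.38 = -4.186360

-4.19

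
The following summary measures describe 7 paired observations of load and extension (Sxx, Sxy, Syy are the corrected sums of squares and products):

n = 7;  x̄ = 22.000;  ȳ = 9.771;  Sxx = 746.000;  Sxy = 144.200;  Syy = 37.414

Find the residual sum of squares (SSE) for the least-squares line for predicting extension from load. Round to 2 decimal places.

b = Sxy/Sxx = 144.2/746 = 0.193298
SSE = Syy − b·Sxy = 37.414 − 0.193298·144.2 = 9.540488

9.54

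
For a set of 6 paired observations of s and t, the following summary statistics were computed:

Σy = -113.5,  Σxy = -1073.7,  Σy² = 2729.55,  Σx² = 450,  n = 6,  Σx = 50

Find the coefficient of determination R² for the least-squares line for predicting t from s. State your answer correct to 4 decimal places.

0.8420

Sxx = Σx² − (Σx)²/n = 450 − 416.666667 = 33.333333
Sxy = Σxy − (Σx)(Σy)/n = -1073.7 − (-945.833333) = -127.866667
Syy = Σy² − (Σy)²/n = 2729.55 − 2147.041667 = 582.508333
R² = Sxy²/(Sxx·Syy) = (-127.866667)²/(33.333333·582.508333) = 0.842042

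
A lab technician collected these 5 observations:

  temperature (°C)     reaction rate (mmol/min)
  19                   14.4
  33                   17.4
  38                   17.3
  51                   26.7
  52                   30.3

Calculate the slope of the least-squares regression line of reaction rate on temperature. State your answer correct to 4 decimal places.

0.4632

n = 5, Σx = 193, Σy = 106.1, Σxy = 4442.5, Σx² = 8199
Sxx = Σx² − (Σx)²/n = 8199 − 7449.8 = 749.2
Sxy = Σxy − (Σx)(Σy)/n = 4442.5 − 4095.46 = 347.04
b = Sxy/Sxx = 347.04/749.2 = 0.463214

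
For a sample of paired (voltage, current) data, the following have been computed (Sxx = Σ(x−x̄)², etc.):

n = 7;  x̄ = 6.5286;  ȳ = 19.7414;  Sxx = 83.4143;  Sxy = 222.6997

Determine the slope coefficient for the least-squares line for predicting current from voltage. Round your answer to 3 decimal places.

b = Sxy/Sxx = 222.6997/83.4143 = 2.669802

2.670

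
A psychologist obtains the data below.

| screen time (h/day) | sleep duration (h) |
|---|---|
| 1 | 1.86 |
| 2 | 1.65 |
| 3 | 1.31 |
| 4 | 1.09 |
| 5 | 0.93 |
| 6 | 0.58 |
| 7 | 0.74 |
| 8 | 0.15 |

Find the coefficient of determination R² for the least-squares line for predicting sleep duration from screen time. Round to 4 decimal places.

0.9523

n = 8, Σx = 36, Σy = 8.31, Σxy = 27.96, Σx² = 204, Σy² = 10.8577
Sxx = Σx² − (Σx)²/n = 204 − 162 = 42
Sxy = Σxy − (Σx)(Σy)/n = 27.96 − 37.395 = -9.435
Syy = Σy² − (Σy)²/n = 10.8577 − 8.632013 = 2.225687
R² = Sxy²/(Sxx·Syy) = (-9.435)²/(42·2.225687) = 0.952292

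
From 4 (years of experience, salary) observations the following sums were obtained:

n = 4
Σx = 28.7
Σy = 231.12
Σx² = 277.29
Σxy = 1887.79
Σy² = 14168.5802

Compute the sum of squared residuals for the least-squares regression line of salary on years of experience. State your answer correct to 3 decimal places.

Sxx = Σx² − (Σx)²/n = 277.29 − 205.9225 = 71.3675
Sxy = Σxy − (Σx)(Σy)/n = 1887.79 − 1658.286 = 229.504
Syy = Σy² − (Σy)²/n = 14168.5802 − 13354.1136 = 814.4666
b = Sxy/Sxx = 229.504/71.3675 = 3.215806
SSE = Syy − b·Sxy = 814.4666 − 3.215806·229.504 = 76.426371

76.426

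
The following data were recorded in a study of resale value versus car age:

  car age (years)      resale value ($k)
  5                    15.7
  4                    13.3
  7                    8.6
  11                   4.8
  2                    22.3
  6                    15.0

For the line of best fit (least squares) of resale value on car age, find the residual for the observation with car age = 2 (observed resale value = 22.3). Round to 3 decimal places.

2.009

n = 6, Σx = 35, Σy = 79.7, Σxy = 379.3, Σx² = 251
Sxx = Σx² − (Σx)²/n = 251 − 204.166667 = 46.833333
Sxy = Σxy − (Σx)(Σy)/n = 379.3 − 464.916667 = -85.616667
b = Sxy/Sxx = -85.616667/46.833333 = -1.828114
a = ȳ − b·x̄ = 13.283333 − (-1.828114)·5.833333 = 23.947331
ŷ(2) = 23.947331 + (-1.828114)·2 = 20.291103
residual = y − ŷ = 22.3 − 20.291103 = 2.008897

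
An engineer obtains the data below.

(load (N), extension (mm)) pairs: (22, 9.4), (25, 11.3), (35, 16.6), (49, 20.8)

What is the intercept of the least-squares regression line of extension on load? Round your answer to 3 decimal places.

n = 4, Σx = 131, Σy = 58.1, Σxy = 2089.5, Σx² = 4735
Sxx = Σx² − (Σx)²/n = 4735 − 4290.25 = 444.75
Sxy = Σxy − (Σx)(Σy)/n = 2089.5 − 1902.775 = 186.725
b = Sxy/Sxx = 186.725/444.75 = 0.419843
a = ȳ − b·x̄ = 14.525 − 0.419843·32.75 = 0.775155

0.775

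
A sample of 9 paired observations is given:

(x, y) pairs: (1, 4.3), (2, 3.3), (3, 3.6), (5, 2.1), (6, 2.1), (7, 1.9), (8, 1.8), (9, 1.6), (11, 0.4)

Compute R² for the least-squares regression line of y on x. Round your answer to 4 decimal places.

0.9291

n = 9, Σx = 52, Σy = 21.1, Σxy = 91.3, Σx² = 390, Σy² = 60.73
Sxx = Σx² − (Σx)²/n = 390 − 300.444444 = 89.555556
Sxy = Σxy − (Σx)(Σy)/n = 91.3 − 121.911111 = -30.611111
Syy = Σy² − (Σy)²/n = 60.73 − 49.467778 = 11.262222
R² = Sxy²/(Sxx·Syy) = (-30.611111)²/(89.555556·11.262222) = 0.929055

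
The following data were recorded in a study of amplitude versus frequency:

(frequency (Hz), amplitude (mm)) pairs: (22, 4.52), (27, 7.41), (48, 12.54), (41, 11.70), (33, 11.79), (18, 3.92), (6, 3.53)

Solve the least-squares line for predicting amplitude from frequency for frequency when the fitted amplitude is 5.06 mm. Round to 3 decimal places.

n = 7, Σx = 195, Σy = 55.41, Σxy = 1861.94, Σx² = 6647
Sxx = Σx² − (Σx)²/n = 6647 − 5432.142857 = 1214.857143
Sxy = Σxy − (Σx)(Σy)/n = 1861.94 − 1543.564286 = 318.375714
b = Sxy/Sxx = 318.375714/1214.857143 = 0.262068
a = ȳ − b·x̄ = 7.915714 − 0.262068·27.857143 = 0.615236
Set a + b·x = 5.06: x = (5.06 − 0.615236) / 0.262068 = 16.960316

16.960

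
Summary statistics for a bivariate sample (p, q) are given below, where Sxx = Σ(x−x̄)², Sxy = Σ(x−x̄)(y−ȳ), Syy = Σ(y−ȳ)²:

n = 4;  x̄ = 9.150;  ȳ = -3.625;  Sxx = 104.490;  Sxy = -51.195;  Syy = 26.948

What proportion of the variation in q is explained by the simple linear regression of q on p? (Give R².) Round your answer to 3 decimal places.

0.931

R² = Sxy²/(Sxx·Syy) = (-51.195)²/(104.49·26.948) = 0.930795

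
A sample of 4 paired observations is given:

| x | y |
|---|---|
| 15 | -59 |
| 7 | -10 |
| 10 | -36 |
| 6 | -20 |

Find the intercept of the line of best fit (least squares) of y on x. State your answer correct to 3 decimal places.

n = 4, Σx = 38, Σy = -125, Σxy = -1435, Σx² = 410
Sxx = Σx² − (Σx)²/n = 410 − 361 = 49
Sxy = Σxy − (Σx)(Σy)/n = -1435 − (-1187.5) = -247.5
b = Sxy/Sxx = -247.5/49 = -5.051020
a = ȳ − b·x̄ = -31.25 − (-5.051020)·9.5 = 16.734694

16.735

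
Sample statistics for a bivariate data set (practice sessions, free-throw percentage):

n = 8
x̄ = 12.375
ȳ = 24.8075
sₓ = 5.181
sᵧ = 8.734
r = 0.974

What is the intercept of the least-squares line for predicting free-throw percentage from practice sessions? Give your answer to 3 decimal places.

4.488

b = r · sᵧ/sₓ = 0.974 · 8.734/5.181 = 1.641945
a = ȳ − b·x̄ = 24.8075 − 1.641945·12.375 = 4.488433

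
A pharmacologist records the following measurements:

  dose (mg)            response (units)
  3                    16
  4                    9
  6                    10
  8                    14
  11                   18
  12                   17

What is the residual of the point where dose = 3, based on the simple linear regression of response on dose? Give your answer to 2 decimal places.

4.70

n = 6, Σx = 44, Σy = 84, Σxy = 658, Σx² = 390
Sxx = Σx² − (Σx)²/n = 390 − 322.666667 = 67.333333
Sxy = Σxy − (Σx)(Σy)/n = 658 − 616 = 42
b = Sxy/Sxx = 42/67.333333 = 0.623762
a = ȳ − b·x̄ = 14 − 0.623762·7.333333 = 9.425743
ŷ(3) = 9.425743 + 0.623762·3 = 11.297030
residual = y − ŷ = 16 − 11.297030 = 4.702970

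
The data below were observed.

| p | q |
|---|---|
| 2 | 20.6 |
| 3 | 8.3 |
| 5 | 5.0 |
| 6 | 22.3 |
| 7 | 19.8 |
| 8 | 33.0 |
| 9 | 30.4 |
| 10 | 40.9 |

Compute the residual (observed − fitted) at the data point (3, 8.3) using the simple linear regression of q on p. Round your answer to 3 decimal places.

-3.508

n = 8, Σx = 50, Σy = 180.3, Σxy = 1310.1, Σx² = 368
Sxx = Σx² − (Σx)²/n = 368 − 312.5 = 55.5
Sxy = Σxy − (Σx)(Σy)/n = 1310.1 − 1126.875 = 183.225
b = Sxy/Sxx = 183.225/55.5 = 3.301351
a = ȳ − b·x̄ = 22.5375 − 3.301351·6.25 = 1.904054
ŷ(3) = 1.904054 + 3.301351·3 = 11.808108
residual = y − ŷ = 8.3 − 11.808108 = -3.508108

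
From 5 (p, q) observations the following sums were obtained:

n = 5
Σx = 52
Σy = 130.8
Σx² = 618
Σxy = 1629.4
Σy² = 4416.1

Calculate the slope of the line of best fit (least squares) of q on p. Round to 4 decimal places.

3.4855

Sxx = Σx² − (Σx)²/n = 618 − 540.8 = 77.2
Sxy = Σxy − (Σx)(Σy)/n = 1629.4 − 1360.32 = 269.08
b = Sxy/Sxx = 269.08/77.2 = 3.485492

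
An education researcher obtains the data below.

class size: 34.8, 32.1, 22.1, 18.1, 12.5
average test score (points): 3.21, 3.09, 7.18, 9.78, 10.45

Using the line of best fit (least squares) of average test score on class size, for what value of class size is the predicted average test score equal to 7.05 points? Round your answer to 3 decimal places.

n = 5, Σx = 119.6, Σy = 33.71, Σxy = 677.218, Σx² = 3213.72
Sxx = Σx² − (Σx)²/n = 3213.72 − 2860.832 = 352.888
Sxy = Σxy − (Σx)(Σy)/n = 677.218 − 806.3432 = -129.1252
b = Sxy/Sxx = -129.1252/352.888 = -0.365910
a = ȳ − b·x̄ = 6.742 − (-0.365910)·23.92 = 15.494564
Set a + b·x = 7.05: x = (7.05 − 15.494564) / (-0.365910) = 23.078263

23.078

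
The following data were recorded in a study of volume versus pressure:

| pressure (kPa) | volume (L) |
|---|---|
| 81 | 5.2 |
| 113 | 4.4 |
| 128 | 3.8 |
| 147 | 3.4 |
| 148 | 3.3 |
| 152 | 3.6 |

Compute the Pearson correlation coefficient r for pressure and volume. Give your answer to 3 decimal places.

n = 6, Σx = 769, Σy = 23.7, Σxy = 2940.2, Σx² = 102331, Σy² = 96.25
Sxx = Σx² − (Σx)²/n = 102331 − 98560.166667 = 3770.833333
Sxy = Σxy − (Σx)(Σy)/n = 2940.2 − 3037.55 = -97.35
Syy = Σy² − (Σy)²/n = 96.25 − 93.615 = 2.635
r = Sxy/√(Sxx·Syy) = -97.35/√(9936.145833) = -97.35/99.680218 = -0.976623

-0.977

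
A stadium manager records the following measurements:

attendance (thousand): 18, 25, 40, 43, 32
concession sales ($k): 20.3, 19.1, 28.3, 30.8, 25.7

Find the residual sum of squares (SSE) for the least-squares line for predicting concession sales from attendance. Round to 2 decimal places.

11.39

n = 5, Σx = 158, Σy = 124.2, Σxy = 4121.7, Σx² = 5422, Σy² = 3186.92
Sxx = Σx² − (Σx)²/n = 5422 − 4992.8 = 429.2
Sxy = Σxy − (Σx)(Σy)/n = 4121.7 − 3924.72 = 196.98
Syy = Σy² − (Σy)²/n = 3186.92 − 3085.128 = 101.792
b = Sxy/Sxx = 196.98/429.2 = 0.458947
SSE = Syy − b·Sxy = 101.792 − 0.458947·196.98 = 11.388644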